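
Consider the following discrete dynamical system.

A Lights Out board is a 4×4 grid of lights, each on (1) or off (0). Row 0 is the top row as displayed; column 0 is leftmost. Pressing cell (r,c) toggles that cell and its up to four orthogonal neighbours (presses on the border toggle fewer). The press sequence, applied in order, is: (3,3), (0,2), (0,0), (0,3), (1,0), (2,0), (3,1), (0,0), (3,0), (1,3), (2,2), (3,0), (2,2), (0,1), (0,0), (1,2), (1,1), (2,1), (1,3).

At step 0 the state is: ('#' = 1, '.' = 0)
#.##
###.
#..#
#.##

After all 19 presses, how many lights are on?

gen 0: #.##
###.
#..#
#.##
gen 1: #.##
###.
#...
#...
gen 2: ##..
##..
#...
#...
gen 3: ....
.#..
#...
#...
gen 4: ..##
.#.#
#...
#...
gen 5: #.##
#..#
....
#...
gen 6: #.##
...#
##..
....
gen 7: #.##
...#
#...
###.
gen 8: .###
#..#
#...
###.
gen 9: .###
#..#
....
..#.
gen 10: .##.
#.#.
...#
..#.
gen 11: .##.
#...
.##.
....
gen 12: .##.
#...
###.
##..
gen 13: .##.
#.#.
#..#
###.
gen 14: #...
###.
#..#
###.
gen 15: .#..
.##.
#..#
###.
gen 16: .##.
...#
#.##
###.
gen 17: ..#.
####
####
###.
gen 18: ..#.
#.##
...#
#.#.
gen 19: ..##
#...
....
#.#.

5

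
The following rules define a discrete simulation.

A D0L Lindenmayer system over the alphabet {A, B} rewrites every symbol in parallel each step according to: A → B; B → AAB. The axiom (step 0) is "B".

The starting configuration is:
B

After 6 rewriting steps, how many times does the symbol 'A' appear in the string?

42

gen 0: B
gen 1: AAB
gen 2: BBAAB
gen 3: AABAABBBAAB
gen 4: BBAABBBAABAABAABBBAAB
gen 5: AABAABBBAABAABAABBBAABBBAABBBAABAABAABBBAAB
gen 6: BBAABBBAABAABAABBBAABBBAABBBAABAABAABBBAABAABAABBBAABAABAABBBAABBBAABBBAABAABAABBBAAB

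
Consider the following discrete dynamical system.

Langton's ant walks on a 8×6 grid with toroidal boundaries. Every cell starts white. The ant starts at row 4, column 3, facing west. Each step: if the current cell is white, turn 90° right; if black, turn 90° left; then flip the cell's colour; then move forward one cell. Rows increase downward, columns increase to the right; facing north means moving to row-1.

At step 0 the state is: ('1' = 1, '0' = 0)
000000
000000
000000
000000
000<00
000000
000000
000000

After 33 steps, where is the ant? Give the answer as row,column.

t=0: 000000
000000
000000
000000
000<00
000000
000000
000000
t=1: 000000
000000
000000
000^00
000100
000000
000000
000000
t=2: 000000
000000
000000
0001>0
000100
000000
000000
000000
t=3: 000000
000000
000000
000110
0001v0
000000
000000
000000
t=4: 000000
000000
000000
000110
000<10
000000
000000
000000
t=5: 000000
000000
000000
000110
000010
000v00
000000
000000
t=6: 000000
000000
000000
000110
000010
00<100
000000
000000
t=7: 000000
000000
000000
000110
00^010
001100
000000
000000
t=8: 000000
000000
000000
000110
001>10
001100
000000
000000
t=9: 000000
000000
000000
000110
001110
001v00
000000
000000
t=10: 000000
000000
000000
000110
001110
0010>0
000000
000000
t=11: 000000
000000
000000
000110
001110
001010
0000v0
000000
t=12: 000000
000000
000000
000110
001110
001010
000<10
000000
t=13: 000000
000000
000000
000110
001110
001^10
000110
000000
t=14: 000000
000000
000000
000110
001110
0011>0
000110
000000
t=15: 000000
000000
000000
000110
0011^0
001100
000110
000000
t=16: 000000
000000
000000
000110
001<00
001100
000110
000000
t=17: 000000
000000
000000
000110
001000
001v00
000110
000000
t=18: 000000
000000
000000
000110
001000
0010>0
000110
000000
t=19: 000000
000000
000000
000110
001000
001010
0001v0
000000
t=20: 000000
000000
000000
000110
001000
001010
00010>
000000
t=21: 000000
000000
000000
000110
001000
001010
000101
00000v
t=22: 000000
000000
000000
000110
001000
001010
000101
0000<1
t=23: 000000
000000
000000
000110
001000
001010
0001^1
000011
t=24: 000000
000000
000000
000110
001000
001010
00011>
000011
t=25: 000000
000000
000000
000110
001000
00101^
000110
000011
t=26: 000000
000000
000000
000110
001000
>01011
000110
000011
t=27: 000000
000000
000000
000110
001000
101011
v00110
000011
t=28: 000000
000000
000000
000110
001000
101011
10011<
000011
t=29: 000000
000000
000000
000110
001000
10101^
100111
000011
t=30: 000000
000000
000000
000110
001000
1010<0
100111
000011
t=31: 000000
000000
000000
000110
001000
101000
1001v1
000011
t=32: 000000
000000
000000
000110
001000
101000
10010>
000011
t=33: 000000
000000
000000
000110
001000
10100^
100100
000011

5,5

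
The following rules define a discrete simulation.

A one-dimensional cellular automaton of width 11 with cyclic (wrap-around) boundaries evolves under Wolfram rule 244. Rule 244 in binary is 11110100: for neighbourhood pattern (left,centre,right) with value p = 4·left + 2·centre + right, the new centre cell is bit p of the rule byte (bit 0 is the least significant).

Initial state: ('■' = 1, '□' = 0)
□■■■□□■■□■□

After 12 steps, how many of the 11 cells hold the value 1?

7

0) □■■■□□■■□■□
1) □□■■■□□■■■■
2) ■□□■■■□□■■■
3) ■■□□■■■□□■■
4) ■■■□□■■■□□■
5) ■■■■□□■■■□□
6) □■■■■□□■■■□
7) □□■■■■□□■■■
8) ■□□■■■■□□■■
9) ■■□□■■■■□□■
10) ■■■□□■■■■□□
11) □■■■□□■■■■□
12) □□■■■□□■■■■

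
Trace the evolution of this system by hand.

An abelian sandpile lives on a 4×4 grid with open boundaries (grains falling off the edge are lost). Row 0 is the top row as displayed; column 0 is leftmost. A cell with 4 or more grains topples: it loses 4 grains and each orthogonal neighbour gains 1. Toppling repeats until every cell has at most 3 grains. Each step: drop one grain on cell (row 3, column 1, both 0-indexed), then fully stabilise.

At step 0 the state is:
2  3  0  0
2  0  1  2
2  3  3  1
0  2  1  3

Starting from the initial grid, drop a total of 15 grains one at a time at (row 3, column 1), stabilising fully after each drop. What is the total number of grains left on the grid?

0) 2  3  0  0
2  0  1  2
2  3  3  1
0  2  1  3
1) 2  3  0  0
2  0  1  2
2  3  3  1
0  3  1  3
2) 2  3  0  0
2  1  2  2
3  1  0  2
1  1  3  3
3) 2  3  0  0
2  1  2  2
3  1  0  2
1  2  3  3
4) 2  3  0  0
2  1  2  2
3  1  0  2
1  3  3  3
5) 2  3  0  0
2  1  2  2
3  2  1  3
2  1  1  0
6) 2  3  0  0
2  1  2  2
3  2  1  3
2  2  1  0
7) 2  3  0  0
2  1  2  2
3  2  1  3
2  3  1  0
8) 2  3  0  0
2  1  2  2
3  3  1  3
3  0  2  0
9) 2  3  0  0
2  1  2  2
3  3  1  3
3  1  2  0
10) 2  3  0  0
2  1  2  2
3  3  1  3
3  2  2  0
11) 2  3  0  0
2  1  2  2
3  3  1  3
3  3  2  0
12) 2  3  0  0
3  2  2  2
1  1  2  3
1  2  3  0
13) 2  3  0  0
3  2  2  2
1  1  2  3
1  3  3  0
14) 2  3  0  0
3  2  2  2
1  2  3  3
2  1  0  1
15) 2  3  0  0
3  2  2  2
1  2  3  3
2  2  0  1

28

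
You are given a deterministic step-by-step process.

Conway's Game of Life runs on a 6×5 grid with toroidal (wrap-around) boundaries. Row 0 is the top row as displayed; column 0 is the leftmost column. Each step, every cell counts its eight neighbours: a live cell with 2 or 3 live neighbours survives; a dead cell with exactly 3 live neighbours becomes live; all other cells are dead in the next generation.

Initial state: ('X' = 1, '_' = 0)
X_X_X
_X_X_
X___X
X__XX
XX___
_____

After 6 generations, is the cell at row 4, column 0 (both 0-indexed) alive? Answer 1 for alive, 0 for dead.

k=0  X_X_X
_X_X_
X___X
X__XX
XX___
_____
k=1  XXXXX
_XXX_
_XX__
___X_
XX___
____X
k=2  _____
_____
_X___
X____
X___X
_____
k=3  _____
_____
_____
XX__X
X___X
_____
k=4  _____
_____
X____
_X__X
_X__X
_____
k=5  _____
_____
X____
_X__X
_____
_____
k=6  _____
_____
X____
X____
_____
_____

0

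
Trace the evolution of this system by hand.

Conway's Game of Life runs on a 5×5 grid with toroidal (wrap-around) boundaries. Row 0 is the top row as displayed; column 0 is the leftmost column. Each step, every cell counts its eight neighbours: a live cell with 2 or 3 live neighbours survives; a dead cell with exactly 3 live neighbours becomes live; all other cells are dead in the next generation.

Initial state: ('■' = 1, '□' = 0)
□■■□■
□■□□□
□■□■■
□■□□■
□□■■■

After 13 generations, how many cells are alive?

12

t=0: □■■□■
□■□□□
□■□■■
□■□□■
□□■■■
t=1: □■□□■
□■□□■
□■□■■
□■□□□
□□□□■
t=2: □□□■■
□■□□■
□■□■■
□□■■■
□□□□□
t=3: ■□□■■
□□□□□
□■□□□
■□■□■
□□■□□
t=4: □□□■■
■□□□■
■■□□□
■□■■□
□□■□□
t=5: ■□□■■
□■□■□
□□■■□
■□■■■
□■■□□
t=6: ■□□■■
■■□□□
■□□□□
■□□□■
□□□□□
t=7: ■■□□■
□■□□□
□□□□□
■□□□■
□□□■□
t=8: ■■■□■
□■□□□
■□□□□
□□□□■
□■□■□
t=9: □□□■■
□□■□■
■□□□□
■□□□■
□■□■□
t=10: ■□□□■
■□□□■
■■□■□
■■□□■
□□■■□
t=11: ■■□□□
□□□■□
□□■■□
□□□□□
□□■■□
t=12: □■□■■
□■□■■
□□■■□
□□□□□
□■■□□
t=13: □■□□■
□■□□□
□□■■■
□■□■□
■■■■□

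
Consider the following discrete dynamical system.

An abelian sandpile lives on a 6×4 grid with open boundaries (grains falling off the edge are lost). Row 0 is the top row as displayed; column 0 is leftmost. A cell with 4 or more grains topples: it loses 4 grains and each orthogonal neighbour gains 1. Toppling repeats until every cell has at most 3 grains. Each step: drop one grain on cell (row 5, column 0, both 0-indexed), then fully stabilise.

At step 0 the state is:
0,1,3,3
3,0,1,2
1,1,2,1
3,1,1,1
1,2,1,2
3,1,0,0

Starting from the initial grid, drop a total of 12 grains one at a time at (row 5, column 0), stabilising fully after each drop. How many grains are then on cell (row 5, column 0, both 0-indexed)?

1

t=0: 0,1,3,3
3,0,1,2
1,1,2,1
3,1,1,1
1,2,1,2
3,1,0,0
t=1: 0,1,3,3
3,0,1,2
1,1,2,1
3,1,1,1
2,2,1,2
0,2,0,0
t=2: 0,1,3,3
3,0,1,2
1,1,2,1
3,1,1,1
2,2,1,2
1,2,0,0
t=3: 0,1,3,3
3,0,1,2
1,1,2,1
3,1,1,1
2,2,1,2
2,2,0,0
t=4: 0,1,3,3
3,0,1,2
1,1,2,1
3,1,1,1
2,2,1,2
3,2,0,0
t=5: 0,1,3,3
3,0,1,2
1,1,2,1
3,1,1,1
3,2,1,2
0,3,0,0
t=6: 0,1,3,3
3,0,1,2
1,1,2,1
3,1,1,1
3,2,1,2
1,3,0,0
t=7: 0,1,3,3
3,0,1,2
1,1,2,1
3,1,1,1
3,2,1,2
2,3,0,0
t=8: 0,1,3,3
3,0,1,2
1,1,2,1
3,1,1,1
3,2,1,2
3,3,0,0
t=9: 0,1,3,3
3,0,1,2
2,1,2,1
0,3,1,1
2,0,2,2
2,1,1,0
t=10: 0,1,3,3
3,0,1,2
2,1,2,1
0,3,1,1
2,0,2,2
3,1,1,0
t=11: 0,1,3,3
3,0,1,2
2,1,2,1
0,3,1,1
3,0,2,2
0,2,1,0
t=12: 0,1,3,3
3,0,1,2
2,1,2,1
0,3,1,1
3,0,2,2
1,2,1,0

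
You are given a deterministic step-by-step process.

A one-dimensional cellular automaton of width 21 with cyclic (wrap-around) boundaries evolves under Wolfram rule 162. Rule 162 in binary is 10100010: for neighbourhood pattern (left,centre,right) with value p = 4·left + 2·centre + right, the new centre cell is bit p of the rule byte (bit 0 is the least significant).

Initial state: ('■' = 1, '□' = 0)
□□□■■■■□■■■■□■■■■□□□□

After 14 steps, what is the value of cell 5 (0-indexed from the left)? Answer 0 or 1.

0

k=0  □□□■■■■□■■■■□■■■■□□□□
k=1  □□■□■■□■□■■□■□■■□□□□□
k=2  □■□■□□■□■□□■□■□□□□□□□
k=3  ■□■□□■□■□□■□■□□□□□□□□
k=4  □■□□■□■□□■□■□□□□□□□□■
k=5  ■□□■□■□□■□■□□□□□□□□■□
k=6  □□■□■□□■□■□□□□□□□□■□■
k=7  □■□■□□■□■□□□□□□□□■□■□
k=8  ■□■□□■□■□□□□□□□□■□■□□
k=9  □■□□■□■□□□□□□□□■□■□□■
k=10  ■□□■□■□□□□□□□□■□■□□■□
k=11  □□■□■□□□□□□□□■□■□□■□■
k=12  □■□■□□□□□□□□■□■□□■□■□
k=13  ■□■□□□□□□□□■□■□□■□■□□
k=14  □■□□□□□□□□■□■□□■□■□□■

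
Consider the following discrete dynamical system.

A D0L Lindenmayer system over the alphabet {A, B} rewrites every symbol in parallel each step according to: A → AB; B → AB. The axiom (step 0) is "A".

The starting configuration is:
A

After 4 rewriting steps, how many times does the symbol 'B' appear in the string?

8

gen 0: A
gen 1: AB
gen 2: ABAB
gen 3: ABABABAB
gen 4: ABABABABABABABAB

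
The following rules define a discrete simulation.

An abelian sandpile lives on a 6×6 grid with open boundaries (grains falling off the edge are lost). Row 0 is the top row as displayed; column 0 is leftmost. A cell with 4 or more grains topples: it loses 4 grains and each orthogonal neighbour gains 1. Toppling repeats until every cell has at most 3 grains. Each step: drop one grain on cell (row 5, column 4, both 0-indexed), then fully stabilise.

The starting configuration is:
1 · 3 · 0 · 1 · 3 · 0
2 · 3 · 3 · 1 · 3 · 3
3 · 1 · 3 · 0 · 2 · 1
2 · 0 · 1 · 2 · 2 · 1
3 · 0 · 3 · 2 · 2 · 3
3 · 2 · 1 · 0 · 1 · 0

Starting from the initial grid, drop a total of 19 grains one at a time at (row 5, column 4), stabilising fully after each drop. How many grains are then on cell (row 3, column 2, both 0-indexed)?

step 0: 1 · 3 · 0 · 1 · 3 · 0
2 · 3 · 3 · 1 · 3 · 3
3 · 1 · 3 · 0 · 2 · 1
2 · 0 · 1 · 2 · 2 · 1
3 · 0 · 3 · 2 · 2 · 3
3 · 2 · 1 · 0 · 1 · 0
step 1: 1 · 3 · 0 · 1 · 3 · 0
2 · 3 · 3 · 1 · 3 · 3
3 · 1 · 3 · 0 · 2 · 1
2 · 0 · 1 · 2 · 2 · 1
3 · 0 · 3 · 2 · 2 · 3
3 · 2 · 1 · 0 · 2 · 0
step 2: 1 · 3 · 0 · 1 · 3 · 0
2 · 3 · 3 · 1 · 3 · 3
3 · 1 · 3 · 0 · 2 · 1
2 · 0 · 1 · 2 · 2 · 1
3 · 0 · 3 · 2 · 2 · 3
3 · 2 · 1 · 0 · 3 · 0
step 3: 1 · 3 · 0 · 1 · 3 · 0
2 · 3 · 3 · 1 · 3 · 3
3 · 1 · 3 · 0 · 2 · 1
2 · 0 · 1 · 2 · 2 · 1
3 · 0 · 3 · 2 · 3 · 3
3 · 2 · 1 · 1 · 0 · 1
step 4: 1 · 3 · 0 · 1 · 3 · 0
2 · 3 · 3 · 1 · 3 · 3
3 · 1 · 3 · 0 · 2 · 1
2 · 0 · 1 · 2 · 2 · 1
3 · 0 · 3 · 2 · 3 · 3
3 · 2 · 1 · 1 · 1 · 1
step 5: 1 · 3 · 0 · 1 · 3 · 0
2 · 3 · 3 · 1 · 3 · 3
3 · 1 · 3 · 0 · 2 · 1
2 · 0 · 1 · 2 · 2 · 1
3 · 0 · 3 · 2 · 3 · 3
3 · 2 · 1 · 1 · 2 · 1
step 6: 1 · 3 · 0 · 1 · 3 · 0
2 · 3 · 3 · 1 · 3 · 3
3 · 1 · 3 · 0 · 2 · 1
2 · 0 · 1 · 2 · 2 · 1
3 · 0 · 3 · 2 · 3 · 3
3 · 2 · 1 · 1 · 3 · 1
step 7: 1 · 3 · 0 · 1 · 3 · 0
2 · 3 · 3 · 1 · 3 · 3
3 · 1 · 3 · 0 · 2 · 1
2 · 0 · 1 · 2 · 3 · 2
3 · 0 · 3 · 3 · 1 · 0
3 · 2 · 1 · 2 · 1 · 3
step 8: 1 · 3 · 0 · 1 · 3 · 0
2 · 3 · 3 · 1 · 3 · 3
3 · 1 · 3 · 0 · 2 · 1
2 · 0 · 1 · 2 · 3 · 2
3 · 0 · 3 · 3 · 1 · 0
3 · 2 · 1 · 2 · 2 · 3
step 9: 1 · 3 · 0 · 1 · 3 · 0
2 · 3 · 3 · 1 · 3 · 3
3 · 1 · 3 · 0 · 2 · 1
2 · 0 · 1 · 2 · 3 · 2
3 · 0 · 3 · 3 · 1 · 0
3 · 2 · 1 · 2 · 3 · 3
step 10: 1 · 3 · 0 · 1 · 3 · 0
2 · 3 · 3 · 1 · 3 · 3
3 · 1 · 3 · 0 · 2 · 1
2 · 0 · 1 · 2 · 3 · 2
3 · 0 · 3 · 3 · 2 · 1
3 · 2 · 1 · 3 · 1 · 0
step 11: 1 · 3 · 0 · 1 · 3 · 0
2 · 3 · 3 · 1 · 3 · 3
3 · 1 · 3 · 0 · 2 · 1
2 · 0 · 1 · 2 · 3 · 2
3 · 0 · 3 · 3 · 2 · 1
3 · 2 · 1 · 3 · 2 · 0
step 12: 1 · 3 · 0 · 1 · 3 · 0
2 · 3 · 3 · 1 · 3 · 3
3 · 1 · 3 · 0 · 2 · 1
2 · 0 · 1 · 2 · 3 · 2
3 · 0 · 3 · 3 · 2 · 1
3 · 2 · 1 · 3 · 3 · 0
step 13: 1 · 3 · 0 · 1 · 3 · 0
2 · 3 · 3 · 1 · 3 · 3
3 · 1 · 3 · 1 · 3 · 1
2 · 0 · 3 · 0 · 1 · 3
3 · 1 · 0 · 3 · 1 · 2
3 · 2 · 3 · 1 · 2 · 1
step 14: 1 · 3 · 0 · 1 · 3 · 0
2 · 3 · 3 · 1 · 3 · 3
3 · 1 · 3 · 1 · 3 · 1
2 · 0 · 3 · 0 · 1 · 3
3 · 1 · 0 · 3 · 1 · 2
3 · 2 · 3 · 1 · 3 · 1
step 15: 1 · 3 · 0 · 1 · 3 · 0
2 · 3 · 3 · 1 · 3 · 3
3 · 1 · 3 · 1 · 3 · 1
2 · 0 · 3 · 0 · 1 · 3
3 · 1 · 0 · 3 · 2 · 2
3 · 2 · 3 · 2 · 0 · 2
step 16: 1 · 3 · 0 · 1 · 3 · 0
2 · 3 · 3 · 1 · 3 · 3
3 · 1 · 3 · 1 · 3 · 1
2 · 0 · 3 · 0 · 1 · 3
3 · 1 · 0 · 3 · 2 · 2
3 · 2 · 3 · 2 · 1 · 2
step 17: 1 · 3 · 0 · 1 · 3 · 0
2 · 3 · 3 · 1 · 3 · 3
3 · 1 · 3 · 1 · 3 · 1
2 · 0 · 3 · 0 · 1 · 3
3 · 1 · 0 · 3 · 2 · 2
3 · 2 · 3 · 2 · 2 · 2
step 18: 1 · 3 · 0 · 1 · 3 · 0
2 · 3 · 3 · 1 · 3 · 3
3 · 1 · 3 · 1 · 3 · 1
2 · 0 · 3 · 0 · 1 · 3
3 · 1 · 0 · 3 · 2 · 2
3 · 2 · 3 · 2 · 3 · 2
step 19: 1 · 3 · 0 · 1 · 3 · 0
2 · 3 · 3 · 1 · 3 · 3
3 · 1 · 3 · 1 · 3 · 1
2 · 0 · 3 · 0 · 1 · 3
3 · 1 · 0 · 3 · 3 · 2
3 · 2 · 3 · 3 · 0 · 3

3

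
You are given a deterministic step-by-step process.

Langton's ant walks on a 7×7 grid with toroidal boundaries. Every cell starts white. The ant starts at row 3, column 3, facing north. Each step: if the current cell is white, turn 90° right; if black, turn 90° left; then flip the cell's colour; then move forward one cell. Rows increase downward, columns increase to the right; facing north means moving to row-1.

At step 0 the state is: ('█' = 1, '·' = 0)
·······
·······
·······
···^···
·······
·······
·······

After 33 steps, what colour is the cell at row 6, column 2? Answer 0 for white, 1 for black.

k=0  ·······
·······
·······
···^···
·······
·······
·······
k=1  ·······
·······
·······
···█>··
·······
·······
·······
k=2  ·······
·······
·······
···██··
····v··
·······
·······
k=3  ·······
·······
·······
···██··
···<█··
·······
·······
k=4  ·······
·······
·······
···^█··
···██··
·······
·······
k=5  ·······
·······
·······
··<·█··
···██··
·······
·······
k=6  ·······
·······
··^····
··█·█··
···██··
·······
·······
k=7  ·······
·······
··█>···
··█·█··
···██··
·······
·······
k=8  ·······
·······
··██···
··█v█··
···██··
·······
·······
k=9  ·······
·······
··██···
··<██··
···██··
·······
·······
k=10  ·······
·······
··██···
···██··
··v██··
·······
·······
k=11  ·······
·······
··██···
···██··
·<███··
·······
·······
k=12  ·······
·······
··██···
·^·██··
·████··
·······
·······
k=13  ·······
·······
··██···
·█>██··
·████··
·······
·······
k=14  ·······
·······
··██···
·████··
·█v██··
·······
·······
k=15  ·······
·······
··██···
·████··
·█·>█··
·······
·······
k=16  ·······
·······
··██···
·██^█··
·█··█··
·······
·······
k=17  ·······
·······
··██···
·█<·█··
·█··█··
·······
·······
k=18  ·······
·······
··██···
·█··█··
·█v·█··
·······
·······
k=19  ·······
·······
··██···
·█··█··
·<█·█··
·······
·······
k=20  ·······
·······
··██···
·█··█··
··█·█··
·v·····
·······
k=21  ·······
·······
··██···
·█··█··
··█·█··
<█·····
·······
k=22  ·······
·······
··██···
·█··█··
^·█·█··
██·····
·······
k=23  ·······
·······
··██···
·█··█··
█>█·█··
██·····
·······
k=24  ·······
·······
··██···
·█··█··
███·█··
█v·····
·······
k=25  ·······
·······
··██···
·█··█··
███·█··
█·>····
·······
k=26  ·······
·······
··██···
·█··█··
███·█··
█·█····
··v····
k=27  ·······
·······
··██···
·█··█··
███·█··
█·█····
·<█····
k=28  ·······
·······
··██···
·█··█··
███·█··
█^█····
·██····
k=29  ·······
·······
··██···
·█··█··
███·█··
██>····
·██····
k=30  ·······
·······
··██···
·█··█··
██^·█··
██·····
·██····
k=31  ·······
·······
··██···
·█··█··
█<··█··
██·····
·██····
k=32  ·······
·······
··██···
·█··█··
█···█··
█v·····
·██····
k=33  ·······
·······
··██···
·█··█··
█···█··
█·>····
·██····

1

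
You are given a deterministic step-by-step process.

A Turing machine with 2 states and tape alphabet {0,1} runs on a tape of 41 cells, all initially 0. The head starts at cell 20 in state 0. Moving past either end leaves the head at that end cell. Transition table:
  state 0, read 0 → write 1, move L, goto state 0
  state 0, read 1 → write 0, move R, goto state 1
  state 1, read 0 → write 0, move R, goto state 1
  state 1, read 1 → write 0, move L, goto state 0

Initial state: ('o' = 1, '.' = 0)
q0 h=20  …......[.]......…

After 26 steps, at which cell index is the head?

k=0  q0 h=20  …......[.]......…
k=1  q0 h=19  …......[.]o.....…
k=2  q0 h=18  …......[.]oo....…
k=3  q0 h=17  …......[.]ooo...…
k=4  q0 h=16  …......[.]oooo..…
k=5  q0 h=15  …......[.]ooooo.…
k=6  q0 h=14  …......[.]oooooo…
k=7  q0 h=13  …......[.]oooooo…
k=8  q0 h=12  …......[.]oooooo…
k=9  q0 h=11  …......[.]oooooo…
k=10  q0 h=10  …......[.]oooooo…
k=11  q0 h= 9  …......[.]oooooo…
k=12  q0 h= 8  …......[.]oooooo…
k=13  q0 h= 7  …......[.]oooooo…
k=14  q0 h= 6  |......[.]oooooo…
k=15  q0 h= 5  |.....[.]oooooo…
k=16  q0 h= 4  |....[.]oooooo…
k=17  q0 h= 3  |...[.]oooooo…
k=18  q0 h= 2  |..[.]oooooo…
k=19  q0 h= 1  |.[.]oooooo…
k=20  q0 h= 0  |[.]oooooo…
k=21  q0 h= 0  |[o]oooooo…
k=22  q1 h= 1  |.[o]oooooo…
k=23  q0 h= 0  |[.].ooooo…
k=24  q0 h= 0  |[o].ooooo…
k=25  q1 h= 1  |.[.]oooooo…
k=26  q1 h= 2  |..[o]oooooo…

2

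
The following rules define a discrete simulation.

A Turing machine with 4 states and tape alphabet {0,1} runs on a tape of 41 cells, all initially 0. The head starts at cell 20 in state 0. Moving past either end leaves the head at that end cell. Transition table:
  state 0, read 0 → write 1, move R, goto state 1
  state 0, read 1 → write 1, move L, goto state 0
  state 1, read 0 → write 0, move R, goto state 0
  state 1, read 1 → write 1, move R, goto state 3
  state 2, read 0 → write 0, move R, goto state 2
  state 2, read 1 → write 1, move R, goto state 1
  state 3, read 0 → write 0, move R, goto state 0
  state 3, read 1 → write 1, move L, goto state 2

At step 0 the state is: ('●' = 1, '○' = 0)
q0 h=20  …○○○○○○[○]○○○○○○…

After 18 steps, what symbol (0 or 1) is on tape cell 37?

k=0  q0 h=20  …○○○○○○[○]○○○○○○…
k=1  q1 h=21  …○○○○○●[○]○○○○○○…
k=2  q0 h=22  …○○○○●○[○]○○○○○○…
k=3  q1 h=23  …○○○●○●[○]○○○○○○…
k=4  q0 h=24  …○○●○●○[○]○○○○○○…
k=5  q1 h=25  …○●○●○●[○]○○○○○○…
k=6  q0 h=26  …●○●○●○[○]○○○○○○…
k=7  q1 h=27  …○●○●○●[○]○○○○○○…
k=8  q0 h=28  …●○●○●○[○]○○○○○○…
k=9  q1 h=29  …○●○●○●[○]○○○○○○…
k=10  q0 h=30  …●○●○●○[○]○○○○○○…
k=11  q1 h=31  …○●○●○●[○]○○○○○○…
k=12  q0 h=32  …●○●○●○[○]○○○○○○…
k=13  q1 h=33  …○●○●○●[○]○○○○○○…
k=14  q0 h=34  …●○●○●○[○]○○○○○○|
k=15  q1 h=35  …○●○●○●[○]○○○○○|
k=16  q0 h=36  …●○●○●○[○]○○○○|
k=17  q1 h=37  …○●○●○●[○]○○○|
k=18  q0 h=38  …●○●○●○[○]○○|

0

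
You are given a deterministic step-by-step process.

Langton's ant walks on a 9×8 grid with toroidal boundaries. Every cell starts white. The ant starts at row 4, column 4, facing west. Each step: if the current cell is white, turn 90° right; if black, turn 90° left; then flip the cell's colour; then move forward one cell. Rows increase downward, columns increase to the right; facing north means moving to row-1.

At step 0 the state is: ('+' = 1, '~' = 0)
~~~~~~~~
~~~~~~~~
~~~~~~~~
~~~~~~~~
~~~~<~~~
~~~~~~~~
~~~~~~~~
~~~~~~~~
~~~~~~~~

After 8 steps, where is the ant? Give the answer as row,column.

t=0: ~~~~~~~~
~~~~~~~~
~~~~~~~~
~~~~~~~~
~~~~<~~~
~~~~~~~~
~~~~~~~~
~~~~~~~~
~~~~~~~~
t=1: ~~~~~~~~
~~~~~~~~
~~~~~~~~
~~~~^~~~
~~~~+~~~
~~~~~~~~
~~~~~~~~
~~~~~~~~
~~~~~~~~
t=2: ~~~~~~~~
~~~~~~~~
~~~~~~~~
~~~~+>~~
~~~~+~~~
~~~~~~~~
~~~~~~~~
~~~~~~~~
~~~~~~~~
t=3: ~~~~~~~~
~~~~~~~~
~~~~~~~~
~~~~++~~
~~~~+v~~
~~~~~~~~
~~~~~~~~
~~~~~~~~
~~~~~~~~
t=4: ~~~~~~~~
~~~~~~~~
~~~~~~~~
~~~~++~~
~~~~<+~~
~~~~~~~~
~~~~~~~~
~~~~~~~~
~~~~~~~~
t=5: ~~~~~~~~
~~~~~~~~
~~~~~~~~
~~~~++~~
~~~~~+~~
~~~~v~~~
~~~~~~~~
~~~~~~~~
~~~~~~~~
t=6: ~~~~~~~~
~~~~~~~~
~~~~~~~~
~~~~++~~
~~~~~+~~
~~~<+~~~
~~~~~~~~
~~~~~~~~
~~~~~~~~
t=7: ~~~~~~~~
~~~~~~~~
~~~~~~~~
~~~~++~~
~~~^~+~~
~~~++~~~
~~~~~~~~
~~~~~~~~
~~~~~~~~
t=8: ~~~~~~~~
~~~~~~~~
~~~~~~~~
~~~~++~~
~~~+>+~~
~~~++~~~
~~~~~~~~
~~~~~~~~
~~~~~~~~

4,4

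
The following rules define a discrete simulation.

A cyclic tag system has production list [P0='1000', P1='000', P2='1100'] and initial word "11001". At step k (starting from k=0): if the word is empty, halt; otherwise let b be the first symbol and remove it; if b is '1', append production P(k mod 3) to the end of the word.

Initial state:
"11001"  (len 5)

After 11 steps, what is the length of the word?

8

t=0: "11001"  (len 5)
t=1: "10011000"  (len 8)
t=2: "0011000000"  (len 10)
t=3: "011000000"  (len 9)
t=4: "11000000"  (len 8)
t=5: "1000000000"  (len 10)
t=6: "0000000001100"  (len 13)
t=7: "000000001100"  (len 12)
t=8: "00000001100"  (len 11)
t=9: "0000001100"  (len 10)
t=10: "000001100"  (len 9)
t=11: "00001100"  (len 8)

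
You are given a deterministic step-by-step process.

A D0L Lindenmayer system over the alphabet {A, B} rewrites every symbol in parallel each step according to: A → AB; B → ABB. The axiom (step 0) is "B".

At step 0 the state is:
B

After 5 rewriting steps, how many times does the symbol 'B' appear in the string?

t=0: B
t=1: ABB
t=2: ABABBABB
t=3: ABABBABABBABBABABBABB
t=4: ABABBABABBABBABABBABABBABBABABBABBABABBABABBABBABABBABB
t=5: ABABBABABBABBABABBABABBABBABABBABBABABBABABBABBABABBABABBA…ABBABABBABABBABBABABBABABBABBABABBABBABABBABABBABBABABBABB  (len 144)

89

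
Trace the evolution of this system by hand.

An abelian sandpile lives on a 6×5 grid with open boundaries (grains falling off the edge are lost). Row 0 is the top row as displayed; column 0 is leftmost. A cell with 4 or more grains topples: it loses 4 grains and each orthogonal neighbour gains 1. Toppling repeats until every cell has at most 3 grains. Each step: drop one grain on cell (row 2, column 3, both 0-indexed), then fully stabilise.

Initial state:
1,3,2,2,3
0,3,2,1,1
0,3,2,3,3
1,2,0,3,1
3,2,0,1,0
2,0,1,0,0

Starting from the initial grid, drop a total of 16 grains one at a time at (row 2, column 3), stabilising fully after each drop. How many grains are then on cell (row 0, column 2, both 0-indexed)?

k=0  1,3,2,2,3
0,3,2,1,1
0,3,2,3,3
1,2,0,3,1
3,2,0,1,0
2,0,1,0,0
k=1  1,3,2,2,3
0,3,2,2,2
0,3,3,2,0
1,2,1,0,3
3,2,0,2,0
2,0,1,0,0
k=2  1,3,2,2,3
0,3,2,2,2
0,3,3,3,0
1,2,1,0,3
3,2,0,2,0
2,0,1,0,0
k=3  2,1,1,1,1
1,2,2,2,0
1,1,2,2,2
1,3,2,1,3
3,2,0,2,0
2,0,1,0,0
k=4  2,1,1,1,1
1,2,2,2,0
1,1,2,3,2
1,3,2,1,3
3,2,0,2,0
2,0,1,0,0
k=5  2,1,1,1,1
1,2,2,3,0
1,1,3,0,3
1,3,2,2,3
3,2,0,2,0
2,0,1,0,0
k=6  2,1,1,1,1
1,2,2,3,0
1,1,3,1,3
1,3,2,2,3
3,2,0,2,0
2,0,1,0,0
k=7  2,1,1,1,1
1,2,2,3,0
1,1,3,2,3
1,3,2,2,3
3,2,0,2,0
2,0,1,0,0
k=8  2,1,1,1,1
1,2,2,3,0
1,1,3,3,3
1,3,2,2,3
3,2,0,2,0
2,0,1,0,0
k=9  2,1,2,2,1
1,3,0,2,2
1,3,3,0,2
2,0,1,2,1
3,3,1,3,1
2,0,1,0,0
k=10  2,1,2,2,1
1,3,0,2,2
1,3,3,1,2
2,0,1,2,1
3,3,1,3,1
2,0,1,0,0
k=11  2,1,2,2,1
1,3,0,2,2
1,3,3,2,2
2,0,1,2,1
3,3,1,3,1
2,0,1,0,0
k=12  2,1,2,2,1
1,3,0,2,2
1,3,3,3,2
2,0,1,2,1
3,3,1,3,1
2,0,1,0,0
k=13  2,2,2,2,1
2,0,2,3,2
2,1,1,1,3
2,1,2,3,1
3,3,1,3,1
2,0,1,0,0
k=14  2,2,2,2,1
2,0,2,3,2
2,1,1,2,3
2,1,2,3,1
3,3,1,3,1
2,0,1,0,0
k=15  2,2,2,2,1
2,0,2,3,2
2,1,1,3,3
2,1,2,3,1
3,3,1,3,1
2,0,1,0,0
k=16  2,2,2,3,2
2,0,3,1,0
2,1,2,3,1
2,1,3,1,3
3,3,2,0,2
2,0,1,1,0

2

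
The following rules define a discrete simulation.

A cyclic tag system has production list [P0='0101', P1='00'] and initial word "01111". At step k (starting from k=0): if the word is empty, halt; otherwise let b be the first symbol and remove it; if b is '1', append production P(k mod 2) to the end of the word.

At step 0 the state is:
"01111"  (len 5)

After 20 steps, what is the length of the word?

17

k=0  "01111"  (len 5)
k=1  "1111"  (len 4)
k=2  "11100"  (len 5)
k=3  "11000101"  (len 8)
k=4  "100010100"  (len 9)
k=5  "000101000101"  (len 12)
k=6  "00101000101"  (len 11)
k=7  "0101000101"  (len 10)
k=8  "101000101"  (len 9)
k=9  "010001010101"  (len 12)
k=10  "10001010101"  (len 11)
k=11  "00010101010101"  (len 14)
k=12  "0010101010101"  (len 13)
k=13  "010101010101"  (len 12)
k=14  "10101010101"  (len 11)
k=15  "01010101010101"  (len 14)
k=16  "1010101010101"  (len 13)
k=17  "0101010101010101"  (len 16)
k=18  "101010101010101"  (len 15)
k=19  "010101010101010101"  (len 18)
k=20  "10101010101010101"  (len 17)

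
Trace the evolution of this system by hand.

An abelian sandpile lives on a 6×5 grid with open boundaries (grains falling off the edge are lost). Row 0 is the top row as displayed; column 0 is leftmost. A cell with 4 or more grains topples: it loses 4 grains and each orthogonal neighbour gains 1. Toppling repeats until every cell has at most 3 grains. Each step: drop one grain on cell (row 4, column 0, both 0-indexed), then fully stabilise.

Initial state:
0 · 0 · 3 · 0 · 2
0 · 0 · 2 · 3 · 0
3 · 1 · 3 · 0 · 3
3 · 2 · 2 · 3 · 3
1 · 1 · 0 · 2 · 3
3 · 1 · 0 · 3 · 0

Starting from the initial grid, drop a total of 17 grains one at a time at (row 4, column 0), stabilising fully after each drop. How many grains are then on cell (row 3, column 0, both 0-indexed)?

step 0: 0 · 0 · 3 · 0 · 2
0 · 0 · 2 · 3 · 0
3 · 1 · 3 · 0 · 3
3 · 2 · 2 · 3 · 3
1 · 1 · 0 · 2 · 3
3 · 1 · 0 · 3 · 0
step 1: 0 · 0 · 3 · 0 · 2
0 · 0 · 2 · 3 · 0
3 · 1 · 3 · 0 · 3
3 · 2 · 2 · 3 · 3
2 · 1 · 0 · 2 · 3
3 · 1 · 0 · 3 · 0
step 2: 0 · 0 · 3 · 0 · 2
0 · 0 · 2 · 3 · 0
3 · 1 · 3 · 0 · 3
3 · 2 · 2 · 3 · 3
3 · 1 · 0 · 2 · 3
3 · 1 · 0 · 3 · 0
step 3: 0 · 0 · 3 · 0 · 2
1 · 0 · 2 · 3 · 0
0 · 2 · 3 · 0 · 3
1 · 3 · 2 · 3 · 3
2 · 2 · 0 · 2 · 3
0 · 2 · 0 · 3 · 0
step 4: 0 · 0 · 3 · 0 · 2
1 · 0 · 2 · 3 · 0
0 · 2 · 3 · 0 · 3
1 · 3 · 2 · 3 · 3
3 · 2 · 0 · 2 · 3
0 · 2 · 0 · 3 · 0
step 5: 0 · 0 · 3 · 0 · 2
1 · 0 · 2 · 3 · 0
0 · 2 · 3 · 0 · 3
2 · 3 · 2 · 3 · 3
0 · 3 · 0 · 2 · 3
1 · 2 · 0 · 3 · 0
step 6: 0 · 0 · 3 · 0 · 2
1 · 0 · 2 · 3 · 0
0 · 2 · 3 · 0 · 3
2 · 3 · 2 · 3 · 3
1 · 3 · 0 · 2 · 3
1 · 2 · 0 · 3 · 0
step 7: 0 · 0 · 3 · 0 · 2
1 · 0 · 2 · 3 · 0
0 · 2 · 3 · 0 · 3
2 · 3 · 2 · 3 · 3
2 · 3 · 0 · 2 · 3
1 · 2 · 0 · 3 · 0
step 8: 0 · 0 · 3 · 0 · 2
1 · 0 · 2 · 3 · 0
0 · 2 · 3 · 0 · 3
2 · 3 · 2 · 3 · 3
3 · 3 · 0 · 2 · 3
1 · 2 · 0 · 3 · 0
step 9: 0 · 0 · 3 · 0 · 2
1 · 0 · 2 · 3 · 0
1 · 3 · 3 · 0 · 3
0 · 1 · 3 · 3 · 3
2 · 1 · 1 · 2 · 3
2 · 3 · 0 · 3 · 0
step 10: 0 · 0 · 3 · 0 · 2
1 · 0 · 2 · 3 · 0
1 · 3 · 3 · 0 · 3
0 · 1 · 3 · 3 · 3
3 · 1 · 1 · 2 · 3
2 · 3 · 0 · 3 · 0
step 11: 0 · 0 · 3 · 0 · 2
1 · 0 · 2 · 3 · 0
1 · 3 · 3 · 0 · 3
1 · 1 · 3 · 3 · 3
0 · 2 · 1 · 2 · 3
3 · 3 · 0 · 3 · 0
step 12: 0 · 0 · 3 · 0 · 2
1 · 0 · 2 · 3 · 0
1 · 3 · 3 · 0 · 3
1 · 1 · 3 · 3 · 3
1 · 2 · 1 · 2 · 3
3 · 3 · 0 · 3 · 0
step 13: 0 · 0 · 3 · 0 · 2
1 · 0 · 2 · 3 · 0
1 · 3 · 3 · 0 · 3
1 · 1 · 3 · 3 · 3
2 · 2 · 1 · 2 · 3
3 · 3 · 0 · 3 · 0
step 14: 0 · 0 · 3 · 0 · 2
1 · 0 · 2 · 3 · 0
1 · 3 · 3 · 0 · 3
1 · 1 · 3 · 3 · 3
3 · 2 · 1 · 2 · 3
3 · 3 · 0 · 3 · 0
step 15: 0 · 0 · 3 · 0 · 2
1 · 0 · 2 · 3 · 0
1 · 3 · 3 · 0 · 3
2 · 2 · 3 · 3 · 3
2 · 0 · 2 · 2 · 3
1 · 1 · 1 · 3 · 0
step 16: 0 · 0 · 3 · 0 · 2
1 · 0 · 2 · 3 · 0
1 · 3 · 3 · 0 · 3
2 · 2 · 3 · 3 · 3
3 · 0 · 2 · 2 · 3
1 · 1 · 1 · 3 · 0
step 17: 0 · 0 · 3 · 0 · 2
1 · 0 · 2 · 3 · 0
1 · 3 · 3 · 0 · 3
3 · 2 · 3 · 3 · 3
0 · 1 · 2 · 2 · 3
2 · 1 · 1 · 3 · 0

3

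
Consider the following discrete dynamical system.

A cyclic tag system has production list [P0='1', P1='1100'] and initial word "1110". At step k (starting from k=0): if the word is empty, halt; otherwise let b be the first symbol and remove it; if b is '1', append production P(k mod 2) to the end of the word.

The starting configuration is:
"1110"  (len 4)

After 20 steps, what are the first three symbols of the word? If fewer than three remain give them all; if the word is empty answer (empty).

111

step 0: "1110"  (len 4)
step 1: "1101"  (len 4)
step 2: "1011100"  (len 7)
step 3: "0111001"  (len 7)
step 4: "111001"  (len 6)
step 5: "110011"  (len 6)
step 6: "100111100"  (len 9)
step 7: "001111001"  (len 9)
step 8: "01111001"  (len 8)
step 9: "1111001"  (len 7)
step 10: "1110011100"  (len 10)
step 11: "1100111001"  (len 10)
step 12: "1001110011100"  (len 13)
step 13: "0011100111001"  (len 13)
step 14: "011100111001"  (len 12)
step 15: "11100111001"  (len 11)
step 16: "11001110011100"  (len 14)
step 17: "10011100111001"  (len 14)
step 18: "00111001110011100"  (len 17)
step 19: "0111001110011100"  (len 16)
step 20: "111001110011100"  (len 15)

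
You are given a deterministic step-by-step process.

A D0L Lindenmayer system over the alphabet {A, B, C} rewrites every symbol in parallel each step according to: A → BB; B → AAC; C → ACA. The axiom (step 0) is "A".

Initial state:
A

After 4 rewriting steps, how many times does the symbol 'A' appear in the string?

20

gen 0: A
gen 1: BB
gen 2: AACAAC
gen 3: BBBBACABBBBACA
gen 4: AACAACAACAACBBACABBAACAACAACAACBBACABB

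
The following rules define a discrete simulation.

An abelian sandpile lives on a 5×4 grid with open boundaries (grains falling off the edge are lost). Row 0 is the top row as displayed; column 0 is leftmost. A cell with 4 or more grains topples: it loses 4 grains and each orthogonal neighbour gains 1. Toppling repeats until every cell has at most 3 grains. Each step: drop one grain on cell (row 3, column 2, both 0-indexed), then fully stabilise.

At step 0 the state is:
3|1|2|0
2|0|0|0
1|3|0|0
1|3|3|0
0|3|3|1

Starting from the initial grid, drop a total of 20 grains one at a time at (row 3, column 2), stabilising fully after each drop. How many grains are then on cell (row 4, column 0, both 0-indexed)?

k=0  3|1|2|0
2|0|0|0
1|3|0|0
1|3|3|0
0|3|3|1
k=1  3|1|2|0
2|1|0|0
2|0|2|0
2|2|2|1
1|1|1|2
k=2  3|1|2|0
2|1|0|0
2|0|2|0
2|2|3|1
1|1|1|2
k=3  3|1|2|0
2|1|0|0
2|0|3|0
2|3|0|2
1|1|2|2
k=4  3|1|2|0
2|1|0|0
2|0|3|0
2|3|1|2
1|1|2|2
k=5  3|1|2|0
2|1|0|0
2|0|3|0
2|3|2|2
1|1|2|2
k=6  3|1|2|0
2|1|0|0
2|0|3|0
2|3|3|2
1|1|2|2
k=7  3|1|2|0
2|1|1|0
2|2|0|1
3|0|2|3
1|2|3|2
k=8  3|1|2|0
2|1|1|0
2|2|0|1
3|0|3|3
1|2|3|2
k=9  3|1|2|0
2|1|1|0
2|2|1|2
3|1|2|1
1|3|1|0
k=10  3|1|2|0
2|1|1|0
2|2|1|2
3|1|3|1
1|3|1|0
k=11  3|1|2|0
2|1|1|0
2|2|2|2
3|2|0|2
1|3|2|0
k=12  3|1|2|0
2|1|1|0
2|2|2|2
3|2|1|2
1|3|2|0
k=13  3|1|2|0
2|1|1|0
2|2|2|2
3|2|2|2
1|3|2|0
k=14  3|1|2|0
2|1|1|0
2|2|2|2
3|2|3|2
1|3|2|0
k=15  3|1|2|0
2|1|1|0
2|2|3|2
3|3|0|3
1|3|3|0
k=16  3|1|2|0
2|1|1|0
2|2|3|2
3|3|1|3
1|3|3|0
k=17  3|1|2|0
2|1|1|0
2|2|3|2
3|3|2|3
1|3|3|0
k=18  3|1|2|0
2|1|1|0
2|2|3|2
3|3|3|3
1|3|3|0
k=19  3|1|2|0
3|2|2|1
0|2|3|0
2|0|1|2
3|2|2|2
k=20  3|1|2|0
3|2|2|1
0|2|3|0
2|0|2|2
3|2|2|2

3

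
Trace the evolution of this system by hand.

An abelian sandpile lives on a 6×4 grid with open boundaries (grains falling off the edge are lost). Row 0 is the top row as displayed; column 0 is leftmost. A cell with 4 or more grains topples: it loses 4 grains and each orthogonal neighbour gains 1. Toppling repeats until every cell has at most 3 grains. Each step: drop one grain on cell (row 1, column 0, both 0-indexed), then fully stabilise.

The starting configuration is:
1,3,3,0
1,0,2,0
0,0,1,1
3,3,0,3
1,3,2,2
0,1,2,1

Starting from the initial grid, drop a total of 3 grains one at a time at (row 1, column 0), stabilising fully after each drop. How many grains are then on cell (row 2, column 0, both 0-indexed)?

1

t=0: 1,3,3,0
1,0,2,0
0,0,1,1
3,3,0,3
1,3,2,2
0,1,2,1
t=1: 1,3,3,0
2,0,2,0
0,0,1,1
3,3,0,3
1,3,2,2
0,1,2,1
t=2: 1,3,3,0
3,0,2,0
0,0,1,1
3,3,0,3
1,3,2,2
0,1,2,1
t=3: 2,3,3,0
0,1,2,0
1,0,1,1
3,3,0,3
1,3,2,2
0,1,2,1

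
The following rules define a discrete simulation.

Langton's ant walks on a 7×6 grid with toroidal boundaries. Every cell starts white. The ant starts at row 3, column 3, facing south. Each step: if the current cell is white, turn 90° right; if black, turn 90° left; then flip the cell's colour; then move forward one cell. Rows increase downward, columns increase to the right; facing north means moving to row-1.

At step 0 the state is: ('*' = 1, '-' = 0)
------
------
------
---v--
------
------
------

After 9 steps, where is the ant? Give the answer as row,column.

[0] ------
------
------
---v--
------
------
------
[1] ------
------
------
--<*--
------
------
------
[2] ------
------
--^---
--**--
------
------
------
[3] ------
------
--*>--
--**--
------
------
------
[4] ------
------
--**--
--*v--
------
------
------
[5] ------
------
--**--
--*->-
------
------
------
[6] ------
------
--**--
--*-*-
----v-
------
------
[7] ------
------
--**--
--*-*-
---<*-
------
------
[8] ------
------
--**--
--*^*-
---**-
------
------
[9] ------
------
--**--
--**>-
---**-
------
------

3,4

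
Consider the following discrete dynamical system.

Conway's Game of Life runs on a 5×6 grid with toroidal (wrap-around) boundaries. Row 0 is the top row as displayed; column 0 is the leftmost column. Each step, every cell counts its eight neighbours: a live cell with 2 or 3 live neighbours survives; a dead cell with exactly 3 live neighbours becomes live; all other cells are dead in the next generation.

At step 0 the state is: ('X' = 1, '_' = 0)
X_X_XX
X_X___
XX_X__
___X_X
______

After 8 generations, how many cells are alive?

6

[0] X_X_XX
X_X___
XX_X__
___X_X
______
[1] X__X_X
__X_X_
XX_XXX
X_X_X_
X__X__
[2] XXXX_X
__X___
X_____
__X___
X_XX__
[3] X___XX
__XX_X
_X____
__XX__
X___XX
[4] _X____
_XXX_X
_X__X_
XXXXXX
XX____
[5] ______
_X_XX_
______
___XX_
___XX_
[6] __X___
______
__X___
___XX_
___XX_
[7] ___X__
______
___X__
__X_X_
__X_X_
[8] ___X__
______
___X__
__X_X_
__X_X_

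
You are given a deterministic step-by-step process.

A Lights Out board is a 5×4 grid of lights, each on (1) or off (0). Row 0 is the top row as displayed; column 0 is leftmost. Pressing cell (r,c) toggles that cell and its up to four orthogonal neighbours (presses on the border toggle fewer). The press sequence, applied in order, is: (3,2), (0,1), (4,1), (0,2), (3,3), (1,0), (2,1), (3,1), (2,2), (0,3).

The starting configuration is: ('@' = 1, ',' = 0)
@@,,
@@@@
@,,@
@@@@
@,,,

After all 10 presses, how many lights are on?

[0] @@,,
@@@@
@,,@
@@@@
@,,,
[1] @@,,
@@@@
@,@@
@,,,
@,@,
[2] ,,@,
@,@@
@,@@
@,,,
@,@,
[3] ,,@,
@,@@
@,@@
@@,,
,@,,
[4] ,@,@
@,,@
@,@@
@@,,
,@,,
[5] ,@,@
@,,@
@,@,
@@@@
,@,@
[6] @@,@
,@,@
,,@,
@@@@
,@,@
[7] @@,@
,,,@
@@,,
@,@@
,@,@
[8] @@,@
,,,@
@,,,
,@,@
,,,@
[9] @@,@
,,@@
@@@@
,@@@
,,,@
[10] @@@,
,,@,
@@@@
,@@@
,,,@

12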